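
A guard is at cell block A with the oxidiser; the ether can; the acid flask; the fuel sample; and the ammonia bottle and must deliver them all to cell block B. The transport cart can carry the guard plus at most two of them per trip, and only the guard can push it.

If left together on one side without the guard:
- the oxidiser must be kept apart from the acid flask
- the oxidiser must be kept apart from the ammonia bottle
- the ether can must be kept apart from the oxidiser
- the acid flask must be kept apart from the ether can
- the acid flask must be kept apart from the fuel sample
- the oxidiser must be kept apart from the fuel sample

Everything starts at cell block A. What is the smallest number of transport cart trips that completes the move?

7

Counting alone: the guard can take at most 2 across per trip to cell block B, so moving all 5 needs at least 3 loaded trips out, with a return between consecutive ones — at least 5 crossings.
The safety rule pushes this higher. Following every safe sequence of crossings, the most of the 5 that can be at cell block B as the transport cart arrives there on crossing 5 is 4 — never all 5.
So no plan with fewer than 7 crossings exists, and this one achieves 7:
1. Guard goes to cell block B with the acid flask and the oxidiser.
2. Guard goes back to cell block A with the oxidiser.
3. Guard goes to cell block B with the ammonia bottle and the oxidiser.
4. Guard goes back to cell block A with the oxidiser.
5. Guard goes to cell block B with the ether can and the fuel sample.
6. Guard goes back to cell block A with the acid flask.
7. Guard goes to cell block B with the acid flask and the oxidiser.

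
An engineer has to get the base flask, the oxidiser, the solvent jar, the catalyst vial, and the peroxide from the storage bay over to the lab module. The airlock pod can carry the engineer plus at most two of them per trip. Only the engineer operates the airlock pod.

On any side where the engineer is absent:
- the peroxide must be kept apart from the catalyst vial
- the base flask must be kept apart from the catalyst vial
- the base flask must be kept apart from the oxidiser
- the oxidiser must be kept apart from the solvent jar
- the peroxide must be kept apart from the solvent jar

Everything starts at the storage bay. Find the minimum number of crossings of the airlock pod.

Whatever the first load, the items left behind include a forbidden pair without the engineer. No opening move is safe, so no plan exists.

impossible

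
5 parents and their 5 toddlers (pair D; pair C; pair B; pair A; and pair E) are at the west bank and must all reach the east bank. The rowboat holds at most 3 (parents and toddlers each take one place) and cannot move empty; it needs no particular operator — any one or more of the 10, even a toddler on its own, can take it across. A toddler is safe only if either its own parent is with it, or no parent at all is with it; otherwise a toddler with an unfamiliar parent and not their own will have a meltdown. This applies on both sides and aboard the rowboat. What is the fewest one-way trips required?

11

Counting alone: each trip to the east bank takes at most 3 across and each return brings at least 1 back, so after t trips out (and t−1 returns) at most 3t − (t−1) of the 10 are across; that first reaches 10 at t = 5, so at least 9 crossings are needed.
The safety rule pushes this higher. Following every safe sequence of crossings, the most of the 10 that can be at the east bank as the rowboat arrives there on crossing 9 is 9 — never all 10.
So no plan with fewer than 11 crossings exists, and this one achieves 11:
1. parent D and toddler D cross → the east bank.
2. parent D crosses ← the west bank.
3. toddler A, toddler B, and toddler C cross → the east bank.
4. toddler D crosses ← the west bank.
5. parent A, parent B, and parent C cross → the east bank.
6. parent C and toddler C cross ← the west bank.
7. parent C, parent D, and parent E cross → the east bank.
8. toddler B crosses ← the west bank.
9. toddler C and toddler D cross → the east bank.
10. toddler D crosses ← the west bank.
11. toddler B, toddler D, and toddler E cross → the east bank.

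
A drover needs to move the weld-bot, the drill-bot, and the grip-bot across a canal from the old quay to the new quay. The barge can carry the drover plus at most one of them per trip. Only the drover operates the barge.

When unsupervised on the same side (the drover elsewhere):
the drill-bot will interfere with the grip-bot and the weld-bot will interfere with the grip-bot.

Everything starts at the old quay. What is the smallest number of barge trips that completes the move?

Counting alone: the drover can take at most 1 across per trip to the new quay, so moving all 3 needs at least 3 loaded trips out, with a return between consecutive ones — at least 5 crossings.
The safety rule pushes this higher. Following every safe sequence of crossings, the most of the 3 that can be at the new quay as the barge arrives there on crossing 5 is 2 — never all 3.
So no plan with fewer than 7 crossings exists, and this one achieves 7:
1. Drover goes to the new quay with the grip-bot.
2. Drover goes back to the old quay alone.
3. Drover goes to the new quay with the weld-bot.
4. Drover goes back to the old quay with the grip-bot.
5. Drover goes to the new quay with the drill-bot.
6. Drover goes back to the old quay alone.
7. Drover goes to the new quay with the grip-bot.

7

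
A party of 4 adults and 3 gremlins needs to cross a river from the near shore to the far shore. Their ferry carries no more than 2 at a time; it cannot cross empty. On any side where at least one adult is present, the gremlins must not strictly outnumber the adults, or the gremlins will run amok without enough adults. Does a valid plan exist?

1. 2 gremlins → the far shore.  (the near shore: 4A 1G; the far shore: 0A 2G)
2. 1 gremlin ← the near shore.  (the near shore: 4A 2G; the far shore: 0A 1G)
3. 2 gremlins → the far shore.  (the near shore: 4A 0G; the far shore: 0A 3G)
4. 1 gremlin ← the near shore.  (the near shore: 4A 1G; the far shore: 0A 2G)
5. 2 adults → the far shore.  (the near shore: 2A 1G; the far shore: 2A 2G)
6. 1 gremlin ← the near shore.  (the near shore: 2A 2G; the far shore: 2A 1G)
7. 1 adult and 1 gremlin → the far shore.  (the near shore: 1A 1G; the far shore: 3A 2G)
8. 1 adult ← the near shore.  (the near shore: 2A 1G; the far shore: 2A 2G)
9. 1 adult and 1 gremlin → the far shore.  (the near shore: 1A 0G; the far shore: 3A 3G)
10. 1 gremlin ← the near shore.  (the near shore: 1A 1G; the far shore: 3A 2G)
11. 1 adult and 1 gremlin → the far shore.  (the near shore: 0A 0G; the far shore: 4A 3G)

Yes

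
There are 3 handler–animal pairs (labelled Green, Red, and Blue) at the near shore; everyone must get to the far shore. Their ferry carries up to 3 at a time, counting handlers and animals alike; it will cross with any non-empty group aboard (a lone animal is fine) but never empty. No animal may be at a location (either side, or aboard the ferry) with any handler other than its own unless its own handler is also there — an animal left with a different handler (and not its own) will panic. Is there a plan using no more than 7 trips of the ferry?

Yes — this plan uses 5 crossings (≤ 7):
1. animal Green and handler Green cross → the far shore.
2. handler Green crosses ← the near shore.
3. handler Blue, handler Green, and handler Red cross → the far shore.
4. animal Green crosses ← the near shore.
5. animal Blue, animal Green, and animal Red cross → the far shore.

Yes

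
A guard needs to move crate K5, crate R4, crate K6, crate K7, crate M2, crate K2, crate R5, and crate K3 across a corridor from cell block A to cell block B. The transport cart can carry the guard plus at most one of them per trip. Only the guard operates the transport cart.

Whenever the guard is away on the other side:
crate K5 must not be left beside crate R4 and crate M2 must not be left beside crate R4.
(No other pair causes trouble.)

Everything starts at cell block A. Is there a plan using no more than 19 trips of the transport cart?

Yes

Yes — this plan uses 17 crossings (≤ 19):
1. Guard goes to cell block B with crate R4.  [cell block A: crate K2, crate K3, crate K5, crate K6, crate K7, crate M2, crate R5 | cell block B: crate R4]
2. Guard goes back to cell block A alone.  [cell block A: crate K2, crate K3, crate K5, crate K6, crate K7, crate M2, crate R5 | cell block B: crate R4]
3. Guard goes to cell block B with crate K5.  [cell block A: crate K2, crate K3, crate K6, crate K7, crate M2, crate R5 | cell block B: crate K5, crate R4]
4. Guard goes back to cell block A with crate R4.  [cell block A: crate K2, crate K3, crate K6, crate K7, crate M2, crate R4, crate R5 | cell block B: crate K5]
5. Guard goes to cell block B with crate M2.  [cell block A: crate K2, crate K3, crate K6, crate K7, crate R4, crate R5 | cell block B: crate K5, crate M2]
6. Guard goes back to cell block A alone.  [cell block A: crate K2, crate K3, crate K6, crate K7, crate R4, crate R5 | cell block B: crate K5, crate M2]
7. Guard goes to cell block B with crate K6.  [cell block A: crate K2, crate K3, crate K7, crate R4, crate R5 | cell block B: crate K5, crate K6, crate M2]
8. Guard goes back to cell block A alone.  [cell block A: crate K2, crate K3, crate K7, crate R4, crate R5 | cell block B: crate K5, crate K6, crate M2]
9. Guard goes to cell block B with crate K7.  [cell block A: crate K2, crate K3, crate R4, crate R5 | cell block B: crate K5, crate K6, crate K7, crate M2]
10. Guard goes back to cell block A alone.  [cell block A: crate K2, crate K3, crate R4, crate R5 | cell block B: crate K5, crate K6, crate K7, crate M2]
11. Guard goes to cell block B with crate K2.  [cell block A: crate K3, crate R4, crate R5 | cell block B: crate K2, crate K5, crate K6, crate K7, crate M2]
12. Guard goes back to cell block A alone.  [cell block A: crate K3, crate R4, crate R5 | cell block B: crate K2, crate K5, crate K6, crate K7, crate M2]
13. Guard goes to cell block B with crate R5.  [cell block A: crate K3, crate R4 | cell block B: crate K2, crate K5, crate K6, crate K7, crate M2, crate R5]
14. Guard goes back to cell block A alone.  [cell block A: crate K3, crate R4 | cell block B: crate K2, crate K5, crate K6, crate K7, crate M2, crate R5]
15. Guard goes to cell block B with crate K3.  [cell block A: crate R4 | cell block B: crate K2, crate K3, crate K5, crate K6, crate K7, crate M2, crate R5]
16. Guard goes back to cell block A alone.  [cell block A: crate R4 | cell block B: crate K2, crate K3, crate K5, crate K6, crate K7, crate M2, crate R5]
17. Guard goes to cell block B with crate R4.  [cell block A: — | cell block B: crate K2, crate K3, crate K5, crate K6, crate K7, crate M2, crate R4, crate R5]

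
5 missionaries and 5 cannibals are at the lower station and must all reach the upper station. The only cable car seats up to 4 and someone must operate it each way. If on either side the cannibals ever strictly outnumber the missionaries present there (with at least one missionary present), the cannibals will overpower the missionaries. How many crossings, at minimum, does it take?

Counting alone: each trip to the upper station takes at most 4 across and each return brings at least 1 back, so after t trips out (and t−1 returns) at most 4t − (t−1) of the 10 are across; that first reaches 10 at t = 3, so at least 5 crossings are needed.
The safety rule pushes this higher. Following every safe sequence of crossings, the most of the 10 that can be at the upper station as the cable car arrives there on crossing 5 is 9 — never all 10.
So no plan with fewer than 7 crossings exists, and this one achieves 7:
1. 2 cannibals → the upper station.  (the lower station: 5M 3C; the upper station: 0M 2C)
2. 1 cannibal ← the lower station.  (the lower station: 5M 4C; the upper station: 0M 1C)
3. 4 cannibals → the upper station.  (the lower station: 5M 0C; the upper station: 0M 5C)
4. 1 cannibal ← the lower station.  (the lower station: 5M 1C; the upper station: 0M 4C)
5. 4 missionaries → the upper station.  (the lower station: 1M 1C; the upper station: 4M 4C)
6. 1 missionary and 1 cannibal ← the lower station.  (the lower station: 2M 2C; the upper station: 3M 3C)
7. 2 missionaries and 2 cannibals → the upper station.  (the lower station: 0M 0C; the upper station: 5M 5C)

7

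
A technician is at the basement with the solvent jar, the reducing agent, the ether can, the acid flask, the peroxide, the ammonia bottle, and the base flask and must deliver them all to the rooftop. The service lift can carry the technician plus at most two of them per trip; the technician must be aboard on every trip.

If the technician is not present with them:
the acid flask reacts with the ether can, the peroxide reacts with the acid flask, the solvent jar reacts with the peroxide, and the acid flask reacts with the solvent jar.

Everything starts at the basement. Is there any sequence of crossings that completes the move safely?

Yes

1. Technician goes to the rooftop with the acid flask and the solvent jar.  [the basement: the ammonia bottle, the base flask, the ether can, the peroxide, the reducing agent | the rooftop: the acid flask, the solvent jar]
2. Technician goes back to the basement with the solvent jar.  [the basement: the ammonia bottle, the base flask, the ether can, the peroxide, the reducing agent, the solvent jar | the rooftop: the acid flask]
3. Technician goes to the rooftop with the reducing agent and the solvent jar.  [the basement: the ammonia bottle, the base flask, the ether can, the peroxide | the rooftop: the acid flask, the reducing agent, the solvent jar]
4. Technician goes back to the basement with the solvent jar.  [the basement: the ammonia bottle, the base flask, the ether can, the peroxide, the solvent jar | the rooftop: the acid flask, the reducing agent]
5. Technician goes to the rooftop with the ether can and the solvent jar.  [the basement: the ammonia bottle, the base flask, the peroxide | the rooftop: the acid flask, the ether can, the reducing agent, the solvent jar]
6. Technician goes back to the basement with the acid flask.  [the basement: the acid flask, the ammonia bottle, the base flask, the peroxide | the rooftop: the ether can, the reducing agent, the solvent jar]
7. Technician goes to the rooftop with the acid flask and the ammonia bottle.  [the basement: the base flask, the peroxide | the rooftop: the acid flask, the ammonia bottle, the ether can, the reducing agent, the solvent jar]
8. Technician goes back to the basement with the acid flask.  [the basement: the acid flask, the base flask, the peroxide | the rooftop: the ammonia bottle, the ether can, the reducing agent, the solvent jar]
9. Technician goes to the rooftop with the acid flask and the base flask.  [the basement: the peroxide | the rooftop: the acid flask, the ammonia bottle, the base flask, the ether can, the reducing agent, the solvent jar]
10. Technician goes back to the basement with the acid flask.  [the basement: the acid flask, the peroxide | the rooftop: the ammonia bottle, the base flask, the ether can, the reducing agent, the solvent jar]
11. Technician goes to the rooftop with the acid flask and the peroxide.  [the basement: — | the rooftop: the acid flask, the ammonia bottle, the base flask, the ether can, the peroxide, the reducing agent, the solvent jar]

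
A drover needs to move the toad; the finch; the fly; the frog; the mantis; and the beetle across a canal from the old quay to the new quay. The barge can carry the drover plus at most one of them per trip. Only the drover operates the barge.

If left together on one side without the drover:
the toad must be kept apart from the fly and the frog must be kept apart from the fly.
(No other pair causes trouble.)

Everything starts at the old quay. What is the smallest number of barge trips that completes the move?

13

Counting alone: the drover can take at most 1 across per trip to the new quay, so moving all 6 needs at least 6 loaded trips out, with a return between consecutive ones — at least 11 crossings.
The safety rule pushes this higher. Following every safe sequence of crossings, the most of the 6 that can be at the new quay as the barge arrives there on crossing 11 is 5 — never all 6.
So no plan with fewer than 13 crossings exists, and this one achieves 13:
1. Drover goes to the new quay with the fly.
2. Drover goes back to the old quay alone.
3. Drover goes to the new quay with the toad.
4. Drover goes back to the old quay with the fly.
5. Drover goes to the new quay with the frog.
6. Drover goes back to the old quay alone.
7. Drover goes to the new quay with the finch.
8. Drover goes back to the old quay alone.
9. Drover goes to the new quay with the mantis.
10. Drover goes back to the old quay alone.
11. Drover goes to the new quay with the beetle.
12. Drover goes back to the old quay alone.
13. Drover goes to the new quay with the fly.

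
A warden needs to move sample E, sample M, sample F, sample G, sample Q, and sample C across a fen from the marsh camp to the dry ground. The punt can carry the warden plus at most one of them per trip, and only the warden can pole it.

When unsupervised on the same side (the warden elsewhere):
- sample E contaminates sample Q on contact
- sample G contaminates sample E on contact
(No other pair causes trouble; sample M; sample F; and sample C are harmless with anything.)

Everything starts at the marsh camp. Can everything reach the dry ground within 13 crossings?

Yes

Yes — this plan uses 13 crossings (≤ 13):
1. Warden goes to the dry ground with sample E.
2. Warden goes back to the marsh camp alone.
3. Warden goes to the dry ground with sample M.
4. Warden goes back to the marsh camp alone.
5. Warden goes to the dry ground with sample F.
6. Warden goes back to the marsh camp alone.
7. Warden goes to the dry ground with sample G.
8. Warden goes back to the marsh camp with sample E.
9. Warden goes to the dry ground with sample Q.
10. Warden goes back to the marsh camp alone.
11. Warden goes to the dry ground with sample C.
12. Warden goes back to the marsh camp alone.
13. Warden goes to the dry ground with sample E.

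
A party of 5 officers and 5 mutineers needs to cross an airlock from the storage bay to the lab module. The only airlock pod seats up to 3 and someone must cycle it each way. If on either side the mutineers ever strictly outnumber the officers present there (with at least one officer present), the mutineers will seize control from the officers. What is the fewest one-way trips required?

11

Counting alone: each trip to the lab module takes at most 3 across and each return brings at least 1 back, so after t trips out (and t−1 returns) at most 3t − (t−1) of the 10 are across; that first reaches 10 at t = 5, so at least 9 crossings are needed.
The safety rule pushes this higher. Following every safe sequence of crossings, the most of the 10 that can be at the lab module as the airlock pod arrives there on crossing 9 is 9 — never all 10.
So no plan with fewer than 11 crossings exists, and this one achieves 11:
1. 2 mutineers → the lab module.  (the storage bay: 5O 3M; the lab module: 0O 2M)
2. 1 mutineer ← the storage bay.  (the storage bay: 5O 4M; the lab module: 0O 1M)
3. 3 mutineers → the lab module.  (the storage bay: 5O 1M; the lab module: 0O 4M)
4. 1 mutineer ← the storage bay.  (the storage bay: 5O 2M; the lab module: 0O 3M)
5. 3 officers → the lab module.  (the storage bay: 2O 2M; the lab module: 3O 3M)
6. 1 officer and 1 mutineer ← the storage bay.  (the storage bay: 3O 3M; the lab module: 2O 2M)
7. 3 officers → the lab module.  (the storage bay: 0O 3M; the lab module: 5O 2M)
8. 1 mutineer ← the storage bay.  (the storage bay: 0O 4M; the lab module: 5O 1M)
9. 2 mutineers → the lab module.  (the storage bay: 0O 2M; the lab module: 5O 3M)
10. 1 mutineer ← the storage bay.  (the storage bay: 0O 3M; the lab module: 5O 2M)
11. 3 mutineers → the lab module.  (the storage bay: 0O 0M; the lab module: 5O 5M)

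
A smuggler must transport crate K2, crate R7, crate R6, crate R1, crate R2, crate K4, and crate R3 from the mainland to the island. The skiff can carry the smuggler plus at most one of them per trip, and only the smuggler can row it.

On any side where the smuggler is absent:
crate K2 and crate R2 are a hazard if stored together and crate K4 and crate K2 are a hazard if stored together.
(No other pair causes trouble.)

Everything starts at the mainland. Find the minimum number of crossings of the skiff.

15

Counting alone: the smuggler can take at most 1 across per trip to the island, so moving all 7 needs at least 7 loaded trips out, with a return between consecutive ones — at least 13 crossings.
The safety rule pushes this higher. Following every safe sequence of crossings, the most of the 7 that can be at the island as the skiff arrives there on crossing 13 is 6 — never all 7.
So no plan with fewer than 15 crossings exists, and this one achieves 15:
1. Smuggler goes to the island with crate K2.  [the mainland: crate K4, crate R1, crate R2, crate R3, crate R6, crate R7 | the island: crate K2]
2. Smuggler goes back to the mainland alone.  [the mainland: crate K4, crate R1, crate R2, crate R3, crate R6, crate R7 | the island: crate K2]
3. Smuggler goes to the island with crate R7.  [the mainland: crate K4, crate R1, crate R2, crate R3, crate R6 | the island: crate K2, crate R7]
4. Smuggler goes back to the mainland alone.  [the mainland: crate K4, crate R1, crate R2, crate R3, crate R6 | the island: crate K2, crate R7]
5. Smuggler goes to the island with crate R6.  [the mainland: crate K4, crate R1, crate R2, crate R3 | the island: crate K2, crate R6, crate R7]
6. Smuggler goes back to the mainland alone.  [the mainland: crate K4, crate R1, crate R2, crate R3 | the island: crate K2, crate R6, crate R7]
7. Smuggler goes to the island with crate R1.  [the mainland: crate K4, crate R2, crate R3 | the island: crate K2, crate R1, crate R6, crate R7]
8. Smuggler goes back to the mainland alone.  [the mainland: crate K4, crate R2, crate R3 | the island: crate K2, crate R1, crate R6, crate R7]
9. Smuggler goes to the island with crate R2.  [the mainland: crate K4, crate R3 | the island: crate K2, crate R1, crate R2, crate R6, crate R7]
10. Smuggler goes back to the mainland with crate K2.  [the mainland: crate K2, crate K4, crate R3 | the island: crate R1, crate R2, crate R6, crate R7]
11. Smuggler goes to the island with crate K4.  [the mainland: crate K2, crate R3 | the island: crate K4, crate R1, crate R2, crate R6, crate R7]
12. Smuggler goes back to the mainland alone.  [the mainland: crate K2, crate R3 | the island: crate K4, crate R1, crate R2, crate R6, crate R7]
13. Smuggler goes to the island with crate R3.  [the mainland: crate K2 | the island: crate K4, crate R1, crate R2, crate R3, crate R6, crate R7]
14. Smuggler goes back to the mainland alone.  [the mainland: crate K2 | the island: crate K4, crate R1, crate R2, crate R3, crate R6, crate R7]
15. Smuggler goes to the island with crate K2.  [the mainland: — | the island: crate K2, crate K4, crate R1, crate R2, crate R3, crate R6, crate R7]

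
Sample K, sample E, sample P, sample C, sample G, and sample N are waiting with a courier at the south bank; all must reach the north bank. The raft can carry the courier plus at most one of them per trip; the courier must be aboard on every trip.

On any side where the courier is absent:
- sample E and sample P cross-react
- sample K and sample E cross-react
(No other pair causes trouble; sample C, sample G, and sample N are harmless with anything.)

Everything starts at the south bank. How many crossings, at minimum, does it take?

13

Counting alone: the courier can take at most 1 across per trip to the north bank, so moving all 6 needs at least 6 loaded trips out, with a return between consecutive ones — at least 11 crossings.
The safety rule pushes this higher. Following every safe sequence of crossings, the most of the 6 that can be at the north bank as the raft arrives there on crossing 11 is 5 — never all 6.
So no plan with fewer than 13 crossings exists, and this one achieves 13:
1. Courier goes to the north bank with sample E.  [the south bank: sample C, sample G, sample K, sample N, sample P | the north bank: sample E]
2. Courier goes back to the south bank alone.  [the south bank: sample C, sample G, sample K, sample N, sample P | the north bank: sample E]
3. Courier goes to the north bank with sample K.  [the south bank: sample C, sample G, sample N, sample P | the north bank: sample E, sample K]
4. Courier goes back to the south bank with sample E.  [the south bank: sample C, sample E, sample G, sample N, sample P | the north bank: sample K]
5. Courier goes to the north bank with sample P.  [the south bank: sample C, sample E, sample G, sample N | the north bank: sample K, sample P]
6. Courier goes back to the south bank alone.  [the south bank: sample C, sample E, sample G, sample N | the north bank: sample K, sample P]
7. Courier goes to the north bank with sample C.  [the south bank: sample E, sample G, sample N | the north bank: sample C, sample K, sample P]
8. Courier goes back to the south bank alone.  [the south bank: sample E, sample G, sample N | the north bank: sample C, sample K, sample P]
9. Courier goes to the north bank with sample G.  [the south bank: sample E, sample N | the north bank: sample C, sample G, sample K, sample P]
10. Courier goes back to the south bank alone.  [the south bank: sample E, sample N | the north bank: sample C, sample G, sample K, sample P]
11. Courier goes to the north bank with sample N.  [the south bank: sample E | the north bank: sample C, sample G, sample K, sample N, sample P]
12. Courier goes back to the south bank alone.  [the south bank: sample E | the north bank: sample C, sample G, sample K, sample N, sample P]
13. Courier goes to the north bank with sample E.  [the south bank: — | the north bank: sample C, sample E, sample G, sample K, sample N, sample P]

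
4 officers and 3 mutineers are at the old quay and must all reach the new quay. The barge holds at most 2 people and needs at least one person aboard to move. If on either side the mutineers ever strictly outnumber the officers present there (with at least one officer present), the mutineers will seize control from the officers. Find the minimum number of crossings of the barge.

Counting alone: each trip to the new quay takes at most 2 across and each return brings at least 1 back, so after t trips out (and t−1 returns) at most 2t − (t−1) of the 7 are across; that first reaches 7 at t = 6, so at least 11 crossings are needed.
The plan below uses exactly 11 crossings, so it is optimal:
1. 2 mutineers → the new quay.  (the old quay: 4O 1M; the new quay: 0O 2M)
2. 1 mutineer ← the old quay.  (the old quay: 4O 2M; the new quay: 0O 1M)
3. 2 mutineers → the new quay.  (the old quay: 4O 0M; the new quay: 0O 3M)
4. 1 mutineer ← the old quay.  (the old quay: 4O 1M; the new quay: 0O 2M)
5. 2 officers → the new quay.  (the old quay: 2O 1M; the new quay: 2O 2M)
6. 1 mutineer ← the old quay.  (the old quay: 2O 2M; the new quay: 2O 1M)
7. 1 officer and 1 mutineer → the new quay.  (the old quay: 1O 1M; the new quay: 3O 2M)
8. 1 officer ← the old quay.  (the old quay: 2O 1M; the new quay: 2O 2M)
9. 1 officer and 1 mutineer → the new quay.  (the old quay: 1O 0M; the new quay: 3O 3M)
10. 1 mutineer ← the old quay.  (the old quay: 1O 1M; the new quay: 3O 2M)
11. 1 officer and 1 mutineer → the new quay.  (the old quay: 0O 0M; the new quay: 4O 3M)

11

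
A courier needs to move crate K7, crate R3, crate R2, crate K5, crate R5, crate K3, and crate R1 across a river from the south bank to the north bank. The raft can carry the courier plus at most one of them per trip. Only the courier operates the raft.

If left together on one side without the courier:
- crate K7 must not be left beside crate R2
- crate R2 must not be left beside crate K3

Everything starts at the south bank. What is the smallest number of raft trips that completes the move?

Counting alone: the courier can take at most 1 across per trip to the north bank, so moving all 7 needs at least 7 loaded trips out, with a return between consecutive ones — at least 13 crossings.
The safety rule pushes this higher. Following every safe sequence of crossings, the most of the 7 that can be at the north bank as the raft arrives there on crossing 13 is 6 — never all 7.
So no plan with fewer than 15 crossings exists, and this one achieves 15:
1. Courier goes to the north bank with crate R2.  [the south bank: crate K3, crate K5, crate K7, crate R1, crate R3, crate R5 | the north bank: crate R2]
2. Courier goes back to the south bank alone.  [the south bank: crate K3, crate K5, crate K7, crate R1, crate R3, crate R5 | the north bank: crate R2]
3. Courier goes to the north bank with crate K7.  [the south bank: crate K3, crate K5, crate R1, crate R3, crate R5 | the north bank: crate K7, crate R2]
4. Courier goes back to the south bank with crate R2.  [the south bank: crate K3, crate K5, crate R1, crate R2, crate R3, crate R5 | the north bank: crate K7]
5. Courier goes to the north bank with crate K3.  [the south bank: crate K5, crate R1, crate R2, crate R3, crate R5 | the north bank: crate K3, crate K7]
6. Courier goes back to the south bank alone.  [the south bank: crate K5, crate R1, crate R2, crate R3, crate R5 | the north bank: crate K3, crate K7]
7. Courier goes to the north bank with crate R3.  [the south bank: crate K5, crate R1, crate R2, crate R5 | the north bank: crate K3, crate K7, crate R3]
8. Courier goes back to the south bank alone.  [the south bank: crate K5, crate R1, crate R2, crate R5 | the north bank: crate K3, crate K7, crate R3]
9. Courier goes to the north bank with crate K5.  [the south bank: crate R1, crate R2, crate R5 | the north bank: crate K3, crate K5, crate K7, crate R3]
10. Courier goes back to the south bank alone.  [the south bank: crate R1, crate R2, crate R5 | the north bank: crate K3, crate K5, crate K7, crate R3]
11. Courier goes to the north bank with crate R5.  [the south bank: crate R1, crate R2 | the north bank: crate K3, crate K5, crate K7, crate R3, crate R5]
12. Courier goes back to the south bank alone.  [the south bank: crate R1, crate R2 | the north bank: crate K3, crate K5, crate K7, crate R3, crate R5]
13. Courier goes to the north bank with crate R1.  [the south bank: crate R2 | the north bank: crate K3, crate K5, crate K7, crate R1, crate R3, crate R5]
14. Courier goes back to the south bank alone.  [the south bank: crate R2 | the north bank: crate K3, crate K5, crate K7, crate R1, crate R3, crate R5]
15. Courier goes to the north bank with crate R2.  [the south bank: — | the north bank: crate K3, crate K5, crate K7, crate R1, crate R2, crate R3, crate R5]

15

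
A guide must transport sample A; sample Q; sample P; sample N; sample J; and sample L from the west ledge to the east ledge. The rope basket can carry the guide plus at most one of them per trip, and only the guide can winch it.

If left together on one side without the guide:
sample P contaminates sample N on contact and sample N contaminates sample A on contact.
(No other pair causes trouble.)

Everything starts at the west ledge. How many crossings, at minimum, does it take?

Counting alone: the guide can take at most 1 across per trip to the east ledge, so moving all 6 needs at least 6 loaded trips out, with a return between consecutive ones — at least 11 crossings.
The safety rule pushes this higher. Following every safe sequence of crossings, the most of the 6 that can be at the east ledge as the rope basket arrives there on crossing 11 is 5 — never all 6.
So no plan with fewer than 13 crossings exists, and this one achieves 13:
1. Guide goes to the east ledge with sample N.  [the west ledge: sample A, sample J, sample L, sample P, sample Q | the east ledge: sample N]
2. Guide goes back to the west ledge alone.  [the west ledge: sample A, sample J, sample L, sample P, sample Q | the east ledge: sample N]
3. Guide goes to the east ledge with sample A.  [the west ledge: sample J, sample L, sample P, sample Q | the east ledge: sample A, sample N]
4. Guide goes back to the west ledge with sample N.  [the west ledge: sample J, sample L, sample N, sample P, sample Q | the east ledge: sample A]
5. Guide goes to the east ledge with sample P.  [the west ledge: sample J, sample L, sample N, sample Q | the east ledge: sample A, sample P]
6. Guide goes back to the west ledge alone.  [the west ledge: sample J, sample L, sample N, sample Q | the east ledge: sample A, sample P]
7. Guide goes to the east ledge with sample Q.  [the west ledge: sample J, sample L, sample N | the east ledge: sample A, sample P, sample Q]
8. Guide goes back to the west ledge alone.  [the west ledge: sample J, sample L, sample N | the east ledge: sample A, sample P, sample Q]
9. Guide goes to the east ledge with sample J.  [the west ledge: sample L, sample N | the east ledge: sample A, sample J, sample P, sample Q]
10. Guide goes back to the west ledge alone.  [the west ledge: sample L, sample N | the east ledge: sample A, sample J, sample P, sample Q]
11. Guide goes to the east ledge with sample L.  [the west ledge: sample N | the east ledge: sample A, sample J, sample L, sample P, sample Q]
12. Guide goes back to the west ledge alone.  [the west ledge: sample N | the east ledge: sample A, sample J, sample L, sample P, sample Q]
13. Guide goes to the east ledge with sample N.  [the west ledge: — | the east ledge: sample A, sample J, sample L, sample N, sample P, sample Q]

13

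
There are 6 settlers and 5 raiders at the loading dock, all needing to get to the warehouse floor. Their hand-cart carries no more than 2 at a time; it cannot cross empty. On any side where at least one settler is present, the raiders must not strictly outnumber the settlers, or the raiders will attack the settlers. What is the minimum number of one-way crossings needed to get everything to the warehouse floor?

Counting alone: each trip to the warehouse floor takes at most 2 across and each return brings at least 1 back, so after t trips out (and t−1 returns) at most 2t − (t−1) of the 11 are across; that first reaches 11 at t = 10, so at least 19 crossings are needed.
The plan below uses exactly 19 crossings, so it is optimal:
1. 2 raiders → the warehouse floor.  (the loading dock: 6S 3R; the warehouse floor: 0S 2R)
2. 1 raider ← the loading dock.  (the loading dock: 6S 4R; the warehouse floor: 0S 1R)
3. 2 raiders → the warehouse floor.  (the loading dock: 6S 2R; the warehouse floor: 0S 3R)
4. 1 raider ← the loading dock.  (the loading dock: 6S 3R; the warehouse floor: 0S 2R)
5. 2 settlers → the warehouse floor.  (the loading dock: 4S 3R; the warehouse floor: 2S 2R)
6. 1 raider ← the loading dock.  (the loading dock: 4S 4R; the warehouse floor: 2S 1R)
7. 1 settler and 1 raider → the warehouse floor.  (the loading dock: 3S 3R; the warehouse floor: 3S 2R)
8. 1 settler ← the loading dock.  (the loading dock: 4S 3R; the warehouse floor: 2S 2R)
9. 1 settler and 1 raider → the warehouse floor.  (the loading dock: 3S 2R; the warehouse floor: 3S 3R)
10. 1 raider ← the loading dock.  (the loading dock: 3S 3R; the warehouse floor: 3S 2R)
11. 1 settler and 1 raider → the warehouse floor.  (the loading dock: 2S 2R; the warehouse floor: 4S 3R)
12. 1 settler ← the loading dock.  (the loading dock: 3S 2R; the warehouse floor: 3S 3R)
13. 1 settler and 1 raider → the warehouse floor.  (the loading dock: 2S 1R; the warehouse floor: 4S 4R)
14. 1 raider ← the loading dock.  (the loading dock: 2S 2R; the warehouse floor: 4S 3R)
15. 1 settler and 1 raider → the warehouse floor.  (the loading dock: 1S 1R; the warehouse floor: 5S 4R)
16. 1 settler ← the loading dock.  (the loading dock: 2S 1R; the warehouse floor: 4S 4R)
17. 1 settler and 1 raider → the warehouse floor.  (the loading dock: 1S 0R; the warehouse floor: 5S 5R)
18. 1 raider ← the loading dock.  (the loading dock: 1S 1R; the warehouse floor: 5S 4R)
19. 1 settler and 1 raider → the warehouse floor.  (the loading dock: 0S 0R; the warehouse floor: 6S 5R)

19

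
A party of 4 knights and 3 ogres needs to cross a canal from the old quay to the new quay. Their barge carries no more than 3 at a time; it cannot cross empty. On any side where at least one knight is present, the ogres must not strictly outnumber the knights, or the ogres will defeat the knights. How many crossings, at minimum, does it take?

Counting alone: each trip to the new quay takes at most 3 across and each return brings at least 1 back, so after t trips out (and t−1 returns) at most 3t − (t−1) of the 7 are across; that first reaches 7 at t = 3, so at least 5 crossings are needed.
The plan below uses exactly 5 crossings, so it is optimal:
1. 3 ogres → the new quay.  (the old quay: 4K 0O; the new quay: 0K 3O)
2. 1 ogre ← the old quay.  (the old quay: 4K 1O; the new quay: 0K 2O)
3. 3 knights → the new quay.  (the old quay: 1K 1O; the new quay: 3K 2O)
4. 1 knight ← the old quay.  (the old quay: 2K 1O; the new quay: 2K 2O)
5. 2 knights and 1 ogre → the new quay.  (the old quay: 0K 0O; the new quay: 4K 3O)

5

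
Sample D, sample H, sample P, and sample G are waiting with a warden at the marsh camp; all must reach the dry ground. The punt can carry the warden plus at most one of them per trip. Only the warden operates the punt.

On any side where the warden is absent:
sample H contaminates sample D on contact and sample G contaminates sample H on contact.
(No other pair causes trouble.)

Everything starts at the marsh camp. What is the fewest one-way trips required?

9

Counting alone: the warden can take at most 1 across per trip to the dry ground, so moving all 4 needs at least 4 loaded trips out, with a return between consecutive ones — at least 7 crossings.
The safety rule pushes this higher. Following every safe sequence of crossings, the most of the 4 that can be at the dry ground as the punt arrives there on crossing 7 is 3 — never all 4.
So no plan with fewer than 9 crossings exists, and this one achieves 9:
1. Warden goes to the dry ground with sample H.  [the marsh camp: sample D, sample G, sample P | the dry ground: sample H]
2. Warden goes back to the marsh camp alone.  [the marsh camp: sample D, sample G, sample P | the dry ground: sample H]
3. Warden goes to the dry ground with sample D.  [the marsh camp: sample G, sample P | the dry ground: sample D, sample H]
4. Warden goes back to the marsh camp with sample H.  [the marsh camp: sample G, sample H, sample P | the dry ground: sample D]
5. Warden goes to the dry ground with sample G.  [the marsh camp: sample H, sample P | the dry ground: sample D, sample G]
6. Warden goes back to the marsh camp alone.  [the marsh camp: sample H, sample P | the dry ground: sample D, sample G]
7. Warden goes to the dry ground with sample P.  [the marsh camp: sample H | the dry ground: sample D, sample G, sample P]
8. Warden goes back to the marsh camp alone.  [the marsh camp: sample H | the dry ground: sample D, sample G, sample P]
9. Warden goes to the dry ground with sample H.  [the marsh camp: — | the dry ground: sample D, sample G, sample H, sample P]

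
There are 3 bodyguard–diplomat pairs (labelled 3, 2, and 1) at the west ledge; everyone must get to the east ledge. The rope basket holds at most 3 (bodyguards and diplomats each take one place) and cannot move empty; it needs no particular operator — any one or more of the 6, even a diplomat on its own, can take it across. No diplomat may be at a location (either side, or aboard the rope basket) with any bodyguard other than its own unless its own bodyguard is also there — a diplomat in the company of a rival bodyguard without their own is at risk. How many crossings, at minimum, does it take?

Counting alone: each trip to the east ledge takes at most 3 across and each return brings at least 1 back, so after t trips out (and t−1 returns) at most 3t − (t−1) of the 6 are across; that first reaches 6 at t = 3, so at least 5 crossings are needed.
The plan below uses exactly 5 crossings, so it is optimal:
1. bodyguard 3 and diplomat 3 cross → the east ledge.
2. bodyguard 3 crosses ← the west ledge.
3. bodyguard 1, bodyguard 2, and bodyguard 3 cross → the east ledge.
4. diplomat 3 crosses ← the west ledge.
5. diplomat 1, diplomat 2, and diplomat 3 cross → the east ledge.

5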